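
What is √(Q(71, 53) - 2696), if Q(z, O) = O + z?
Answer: 2*I*√643 ≈ 50.715*I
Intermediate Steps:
√(Q(71, 53) - 2696) = √((53 + 71) - 2696) = √(124 - 2696) = √(-2572) = 2*I*√643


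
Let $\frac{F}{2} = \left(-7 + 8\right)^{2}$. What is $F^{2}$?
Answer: $4$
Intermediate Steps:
$F = 2$ ($F = 2 \left(-7 + 8\right)^{2} = 2 \cdot 1^{2} = 2 \cdot 1 = 2$)
$F^{2} = 2^{2} = 4$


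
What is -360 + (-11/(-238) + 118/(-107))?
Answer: -9194667/25466 ≈ -361.06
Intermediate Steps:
-360 + (-11/(-238) + 118/(-107)) = -360 + (-11*(-1/238) + 118*(-1/107)) = -360 + (11/238 - 118/107) = -360 - 26907/25466 = -9194667/25466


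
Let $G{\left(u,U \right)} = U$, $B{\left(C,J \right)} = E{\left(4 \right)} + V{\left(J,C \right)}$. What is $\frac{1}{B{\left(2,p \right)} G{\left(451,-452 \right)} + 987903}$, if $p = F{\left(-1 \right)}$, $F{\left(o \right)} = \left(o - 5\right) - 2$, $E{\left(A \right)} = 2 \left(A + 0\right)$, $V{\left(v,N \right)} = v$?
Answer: $\frac{1}{987903} \approx 1.0122 \cdot 10^{-6}$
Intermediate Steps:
$E{\left(A \right)} = 2 A$
$F{\left(o \right)} = -7 + o$ ($F{\left(o \right)} = \left(-5 + o\right) - 2 = -7 + o$)
$p = -8$ ($p = -7 - 1 = -8$)
$B{\left(C,J \right)} = 8 + J$ ($B{\left(C,J \right)} = 2 \cdot 4 + J = 8 + J$)
$\frac{1}{B{\left(2,p \right)} G{\left(451,-452 \right)} + 987903} = \frac{1}{\left(8 - 8\right) \left(-452\right) + 987903} = \frac{1}{0 \left(-452\right) + 987903} = \frac{1}{0 + 987903} = \frac{1}{987903}$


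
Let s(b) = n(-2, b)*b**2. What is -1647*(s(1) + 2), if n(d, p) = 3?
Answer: -8235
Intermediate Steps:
s(b) = 3*b**2
-1647*(s(1) + 2) = -1647*(3*1**2 + 2) = -1647*(3*1 + 2) = -1647*(3 + 2) = -1647*5 = -8235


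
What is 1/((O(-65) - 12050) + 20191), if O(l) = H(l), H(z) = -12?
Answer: 1/8129 ≈ 0.00012302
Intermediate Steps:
O(l) = -12
1/((O(-65) - 12050) + 20191) = 1/((-12 - 12050) + 20191) = 1/(-12062 + 20191) = 1/8129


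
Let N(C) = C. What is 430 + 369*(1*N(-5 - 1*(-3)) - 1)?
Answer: -677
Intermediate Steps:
430 + 369*(1*N(-5 - 1*(-3)) - 1) = 430 + 369*(1*(-5 - 1*(-3)) - 1) = 430 + 369*(1*(-5 + 3) - 1) = 430 + 369*(1*(-2) - 1) = 430 + 369*(-2 - 1) = 430 + 369*(-3) = 430 - 1107 = -677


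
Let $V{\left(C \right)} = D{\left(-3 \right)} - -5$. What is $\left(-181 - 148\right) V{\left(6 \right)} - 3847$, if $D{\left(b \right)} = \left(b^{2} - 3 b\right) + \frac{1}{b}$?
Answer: $- \frac{33913}{3} \approx -11304.0$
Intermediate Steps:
$D{\left(b \right)} = \frac{1}{b} + b^{2} - 3 b$
$V{\left(C \right)} = \frac{68}{3}$ ($V{\left(C \right)} = \frac{1 + \left(-3\right)^{2} \left(-3 - 3\right)}{-3} - -5 = - \frac{1 + 9 \left(-6\right)}{3} + 5 = - \frac{1 - 54}{3} + 5 = \left(- \frac{1}{3}\right) \left(-53\right) + 5 = \frac{53}{3} + 5 = \frac{68}{3}$)
$\left(-181 - 148\right) V{\left(6 \right)} - 3847 = \left(-181 - 148\right) \frac{68}{3} - 3847 = \left(-329\right) \frac{68}{3} - 3847 = - \frac{22372}{3} - 3847 = - \frac{33913}{3}$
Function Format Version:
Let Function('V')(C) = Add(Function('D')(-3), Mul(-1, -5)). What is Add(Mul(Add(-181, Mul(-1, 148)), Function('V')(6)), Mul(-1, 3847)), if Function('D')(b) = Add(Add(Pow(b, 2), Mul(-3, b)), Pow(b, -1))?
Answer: Rational(-33913, 3) ≈ -11304.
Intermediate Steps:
Function('D')(b) = Add(Pow(b, -1), Pow(b, 2), Mul(-3, b))
Function('V')(C) = Rational(68, 3) (Function('V')(C) = Add(Mul(Pow(-3, -1), Add(1, Mul(Pow(-3, 2), Add(-3, -3)))), Mul(-1, -5)) = Add(Mul(Rational(-1, 3), Add(1, Mul(9, -6))), 5) = Add(Mul(Rational(-1, 3), Add(1, -54)), 5) = Add(Mul(Rational(-1, 3), -53), 5) = Add(Rational(53, 3), 5) = Rational(68, 3))
Add(Mul(Add(-181, Mul(-1, 148)), Function('V')(6)), Mul(-1, 3847)) = Add(Mul(Add(-181, Mul(-1, 148)), Rational(68, 3)), Mul(-1, 3847)) = Add(Mul(Add(-181, -148), Rational(68, 3)), -3847) = Add(Mul(-329, Rational(68, 3)), -3847) = Add(Rational(-22372, 3), -3847) = Rational(-33913, 3)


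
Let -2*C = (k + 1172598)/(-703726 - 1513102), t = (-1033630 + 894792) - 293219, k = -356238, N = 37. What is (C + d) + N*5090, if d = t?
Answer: -135075107444/554207 ≈ -2.4373e+5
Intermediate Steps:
t = -432057 (t = -138838 - 293219 = -432057)
d = -432057
C = 102045/554207 (C = -(-356238 + 1172598)/(2*(-703726 - 1513102)) = -408180/(-2216828) = -408180*(-1)/2216828 = -½*(-204090/554207) = 102045/554207 ≈ 0.18413)
(C + d) + N*5090 = (102045/554207 - 432057) + 37*5090 = -239448911754/554207 + 188330 = -135075107444/554207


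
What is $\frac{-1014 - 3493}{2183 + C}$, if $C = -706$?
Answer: $- \frac{4507}{1477} \approx -3.0515$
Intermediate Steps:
$\frac{-1014 - 3493}{2183 + C} = \frac{-1014 - 3493}{2183 - 706} = - \frac{4507}{1477}$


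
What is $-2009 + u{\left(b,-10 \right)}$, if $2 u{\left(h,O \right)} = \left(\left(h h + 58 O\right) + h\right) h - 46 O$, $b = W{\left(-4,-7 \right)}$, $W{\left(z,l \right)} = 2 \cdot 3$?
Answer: $-3393$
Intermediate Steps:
$W{\left(z,l \right)} = 6$
$b = 6$
$u{\left(h,O \right)} = - 23 O + \frac{h \left(h + h^{2} + 58 O\right)}{2}$ ($u{\left(h,O \right)} = \frac{\left(\left(h h + 58 O\right) + h\right) h - 46 O}{2} = \frac{\left(\left(h^{2} + 58 O\right) + h\right) h - 46 O}{2} = \frac{\left(h + h^{2} + 58 O\right) h - 46 O}{2} = \frac{h \left(h + h^{2} + 58 O\right) - 46 O}{2} = \frac{- 46 O + h \left(h + h^{2} + 58 O\right)}{2} = - 23 O + \frac{h \left(h + h^{2} + 58 O\right)}{2}$)
$-2009 + u{\left(b,-10 \right)} = -2009 + \left(\frac{6^{2}}{2} + \frac{6^{3}}{2} - -230 + 29 \left(-10\right) 6\right) = -2009 + \left(\frac{1}{2} \cdot 36 + \frac{1}{2} \cdot 216 + 230 - 1740\right) = -2009 + \left(18 + 108 + 230 - 1740\right) = -2009 - 1384 = -3393$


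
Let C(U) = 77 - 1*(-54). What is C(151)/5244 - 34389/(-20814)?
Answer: 30510425/18191436 ≈ 1.6772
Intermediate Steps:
C(U) = 131 (C(U) = 77 + 54 = 131)
C(151)/5244 - 34389/(-20814) = 131/5244 - 34389/(-20814) = 131*(1/5244) - 34389*(-1/20814) = 131/5244 + 11463/6938 = 30510425/18191436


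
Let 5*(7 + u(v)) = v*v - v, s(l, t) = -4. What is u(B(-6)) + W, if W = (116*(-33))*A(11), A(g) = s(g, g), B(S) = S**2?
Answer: 15557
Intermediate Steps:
A(g) = -4
u(v) = -7 - v/5 + v**2/5 (u(v) = -7 + (v*v - v)/5 = -7 + (v**2 - v)/5 = -7 + (-v/5 + v**2/5) = -7 - v/5 + v**2/5)
W = 15312 (W = (116*(-33))*(-4) = -3828*(-4) = 15312)
u(B(-6)) + W = (-7 - 1/5*(-6)**2 + ((-6)**2)**2/5) + 15312 = (-7 - 1/5*36 + (1/5)*36**2) + 15312 = (-7 - 36/5 + (1/5)*1296) + 15312 = (-7 - 36/5 + 1296/5) + 15312 = 245 + 15312 = 15557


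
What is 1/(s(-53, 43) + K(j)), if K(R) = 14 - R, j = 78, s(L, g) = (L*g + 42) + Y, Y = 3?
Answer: -1/2298 ≈ -0.00043516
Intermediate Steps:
s(L, g) = 45 + L*g (s(L, g) = (L*g + 42) + 3 = (42 + L*g) + 3 = 45 + L*g)
1/(s(-53, 43) + K(j)) = 1/((45 - 53*43) + (14 - 1*78)) = 1/((45 - 2279) + (14 - 78)) = 1/(-2234 - 64) = 1/(-2298) = -1/2298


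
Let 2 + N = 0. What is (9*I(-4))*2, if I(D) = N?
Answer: -36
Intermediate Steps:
N = -2 (N = -2 + 0 = -2)
I(D) = -2
(9*I(-4))*2 = (9*(-2))*2 = -18*2 = -36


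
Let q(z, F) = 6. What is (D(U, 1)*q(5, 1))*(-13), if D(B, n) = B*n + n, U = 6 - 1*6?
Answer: -78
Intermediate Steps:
U = 0 (U = 6 - 6 = 0)
D(B, n) = n + B*n
(D(U, 1)*q(5, 1))*(-13) = ((1*(1 + 0))*6)*(-13) = ((1*1)*6)*(-13) = (1*6)*(-13) = 6*(-13) = -78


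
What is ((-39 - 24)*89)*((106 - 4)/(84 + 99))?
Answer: -190638/61 ≈ -3125.2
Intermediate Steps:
((-39 - 24)*89)*((106 - 4)/(84 + 99)) = (-63*89)*(102/183) = -571914/183 = -5607*34/61 = -190638/61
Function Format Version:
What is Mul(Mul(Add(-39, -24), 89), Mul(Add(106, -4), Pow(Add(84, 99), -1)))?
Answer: Rational(-190638, 61) ≈ -3125.2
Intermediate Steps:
Mul(Mul(Add(-39, -24), 89), Mul(Add(106, -4), Pow(Add(84, 99), -1))) = Mul(Mul(-63, 89), Mul(102, Pow(183, -1))) = Mul(-5607, Mul(102, Rational(1, 183))) = Mul(-5607, Rational(34, 61)) = Rational(-190638, 61)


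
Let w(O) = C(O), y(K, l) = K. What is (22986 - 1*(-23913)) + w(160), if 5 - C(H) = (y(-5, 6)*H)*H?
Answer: 174904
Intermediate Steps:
C(H) = 5 + 5*H² (C(H) = 5 - (-5*H)*H = 5 - (-5)*H² = 5 + 5*H²)
w(O) = 5 + 5*O²
(22986 - 1*(-23913)) + w(160) = (22986 - 1*(-23913)) + (5 + 5*160²) = (22986 + 23913) + (5 + 5*25600) = 46899 + (5 + 128000) = 46899 + 128005 = 174904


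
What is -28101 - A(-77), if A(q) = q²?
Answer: -34030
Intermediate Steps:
-28101 - A(-77) = -28101 - 1*(-77)² = -28101 - 1*5929 = -28101 - 5929 = -34030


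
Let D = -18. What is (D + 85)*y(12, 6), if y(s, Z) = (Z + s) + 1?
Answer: 1273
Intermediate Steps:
y(s, Z) = 1 + Z + s
(D + 85)*y(12, 6) = (-18 + 85)*(1 + 6 + 12) = 67*19 = 1273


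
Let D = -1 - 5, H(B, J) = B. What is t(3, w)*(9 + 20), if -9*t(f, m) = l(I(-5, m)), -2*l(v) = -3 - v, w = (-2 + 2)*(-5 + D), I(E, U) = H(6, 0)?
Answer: -29/2 ≈ -14.500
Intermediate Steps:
I(E, U) = 6
D = -6
w = 0 (w = (-2 + 2)*(-5 - 6) = 0*(-11) = 0)
l(v) = 3/2 + v/2 (l(v) = -(-3 - v)/2 = 3/2 + v/2)
t(f, m) = -½ (t(f, m) = -(3/2 + (½)*6)/9 = -(3/2 + 3)/9 = -⅑*9/2 = -½)
t(3, w)*(9 + 20) = -(9 + 20)/2 = -½*29 = -29/2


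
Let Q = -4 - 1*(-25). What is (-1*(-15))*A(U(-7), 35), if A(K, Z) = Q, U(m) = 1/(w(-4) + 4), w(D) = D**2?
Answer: 315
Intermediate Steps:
U(m) = 1/20 (U(m) = 1/((-4)**2 + 4) = 1/(16 + 4) = 1/20)
Q = 21 (Q = -4 + 25 = 21)
A(K, Z) = 21
(-1*(-15))*A(U(-7), 35) = -1*(-15)*21 = 15*21 = 315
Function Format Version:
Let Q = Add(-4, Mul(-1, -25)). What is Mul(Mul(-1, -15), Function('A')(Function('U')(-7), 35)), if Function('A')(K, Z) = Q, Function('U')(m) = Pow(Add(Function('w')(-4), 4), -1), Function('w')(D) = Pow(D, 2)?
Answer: 315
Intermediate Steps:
Function('U')(m) = Rational(1, 20) (Function('U')(m) = Pow(Add(Pow(-4, 2), 4), -1) = Pow(Add(16, 4), -1) = Pow(20, -1) = Rational(1, 20))
Q = 21 (Q = Add(-4, 25) = 21)
Function('A')(K, Z) = 21
Mul(Mul(-1, -15), Function('A')(Function('U')(-7), 35)) = Mul(Mul(-1, -15), 21) = Mul(15, 21) = 315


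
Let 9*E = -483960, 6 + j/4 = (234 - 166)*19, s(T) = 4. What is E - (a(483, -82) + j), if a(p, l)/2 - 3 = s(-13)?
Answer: -176794/3 ≈ -58931.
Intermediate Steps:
a(p, l) = 14 (a(p, l) = 6 + 2*4 = 6 + 8 = 14)
j = 5144 (j = -24 + 4*((234 - 166)*19) = -24 + 4*(68*19) = -24 + 4*1292 = -24 + 5168 = 5144)
E = -161320/3 (E = (⅑)*(-483960) = -161320/3 ≈ -53773.)
E - (a(483, -82) + j) = -161320/3 - (14 + 5144) = -161320/3 - 1*5158 = -161320/3 - 5158 = -176794/3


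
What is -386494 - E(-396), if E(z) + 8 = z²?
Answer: -543302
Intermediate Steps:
E(z) = -8 + z²
-386494 - E(-396) = -386494 - (-8 + (-396)²) = -386494 - (-8 + 156816) = -386494 - 1*156808 = -386494 - 156808 = -543302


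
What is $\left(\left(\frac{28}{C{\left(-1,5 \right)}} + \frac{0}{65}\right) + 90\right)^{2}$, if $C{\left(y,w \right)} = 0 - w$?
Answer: $\frac{178084}{25} \approx 7123.4$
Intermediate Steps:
$C{\left(y,w \right)} = - w$
$\left(\left(\frac{28}{C{\left(-1,5 \right)}} + \frac{0}{65}\right) + 90\right)^{2} = \left(\left(\frac{28}{\left(-1\right) 5} + \frac{0}{65}\right) + 90\right)^{2} = \left(\left(\frac{28}{-5} + 0 \cdot \frac{1}{65}\right) + 90\right)^{2} = \left(\left(28 \left(- \frac{1}{5}\right) + 0\right) + 90\right)^{2} = \left(\left(- \frac{28}{5} + 0\right) + 90\right)^{2} = \left(- \frac{28}{5} + 90\right)^{2} = \left(\frac{422}{5}\right)^{2} = \frac{178084}{25}$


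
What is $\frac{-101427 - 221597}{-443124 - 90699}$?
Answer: $\frac{323024}{533823} \approx 0.60511$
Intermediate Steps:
$\frac{-101427 - 221597}{-443124 - 90699} = - \frac{323024}{-533823} = \left(-323024\right) \left(- \frac{1}{533823}\right) = \frac{323024}{533823}$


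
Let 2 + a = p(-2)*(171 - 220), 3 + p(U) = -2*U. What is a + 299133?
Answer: 299082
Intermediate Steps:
p(U) = -3 - 2*U
a = -51 (a = -2 + (-3 - 2*(-2))*(171 - 220) = -2 + (-3 + 4)*(-49) = -2 + 1*(-49) = -2 - 49 = -51)
a + 299133 = -51 + 299133 = 299082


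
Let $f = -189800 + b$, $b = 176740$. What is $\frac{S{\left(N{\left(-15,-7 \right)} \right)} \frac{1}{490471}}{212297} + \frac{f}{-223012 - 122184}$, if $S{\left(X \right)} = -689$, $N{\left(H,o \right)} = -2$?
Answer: $\frac{339969769501044}{8985928413326213} \approx 0.037834$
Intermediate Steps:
$f = -13060$ ($f = -189800 + 176740 = -13060$)
$\frac{S{\left(N{\left(-15,-7 \right)} \right)} \frac{1}{490471}}{212297} + \frac{f}{-223012 - 122184} = \frac{\left(-689\right) \frac{1}{490471}}{212297} - \frac{13060}{-223012 - 122184} = \left(-689\right) \frac{1}{490471} \cdot \frac{1}{212297} - \frac{13060}{-345196} = \left(- \frac{689}{490471}\right) \frac{1}{212297} - - \frac{3265}{86299} = - \frac{689}{104125521887} + \frac{3265}{86299} = \frac{339969769501044}{8985928413326213}$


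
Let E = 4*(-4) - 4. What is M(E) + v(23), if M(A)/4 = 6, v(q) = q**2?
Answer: 553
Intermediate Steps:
E = -20 (E = -16 - 4 = -20)
M(A) = 24 (M(A) = 4*6 = 24)
M(E) + v(23) = 24 + 23**2 = 24 + 529 = 553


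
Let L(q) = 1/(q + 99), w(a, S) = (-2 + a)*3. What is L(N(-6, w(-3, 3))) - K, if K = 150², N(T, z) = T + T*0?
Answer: -2092499/93 ≈ -22500.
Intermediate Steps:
w(a, S) = -6 + 3*a
N(T, z) = T (N(T, z) = T + 0 = T)
L(q) = 1/(99 + q)
K = 22500
L(N(-6, w(-3, 3))) - K = 1/(99 - 6) - 1*22500 = 1/93 - 22500 = -2092499/93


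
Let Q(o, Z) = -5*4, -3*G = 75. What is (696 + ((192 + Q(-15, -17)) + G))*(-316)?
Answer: -266388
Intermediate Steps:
G = -25 (G = -1/3*75 = -25)
Q(o, Z) = -20
(696 + ((192 + Q(-15, -17)) + G))*(-316) = (696 + ((192 - 20) - 25))*(-316) = (696 + (172 - 25))*(-316) = (696 + 147)*(-316) = 843*(-316) = -266388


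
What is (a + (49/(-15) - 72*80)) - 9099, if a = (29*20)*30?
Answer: 38066/15 ≈ 2537.7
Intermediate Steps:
a = 17400 (a = 580*30 = 17400)
(a + (49/(-15) - 72*80)) - 9099 = (17400 + (49/(-15) - 72*80)) - 9099 = (17400 + (49*(-1/15) - 5760)) - 9099 = (17400 + (-49/15 - 5760)) - 9099 = (17400 - 86449/15) - 9099 = 174551/15 - 9099 = 38066/15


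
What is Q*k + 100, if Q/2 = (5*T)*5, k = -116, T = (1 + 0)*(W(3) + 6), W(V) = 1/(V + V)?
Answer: -107000/3 ≈ -35667.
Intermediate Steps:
W(V) = 1/(2*V)
T = 37/6 (T = (1 + 0)*((1/2)/3 + 6) = 1*((1/2)*(1/3) + 6) = 1*(1/6 + 6) = 1*(37/6) = 37/6 ≈ 6.1667)
Q = 925/3 (Q = 2*((5*(37/6))*5) = 2*((185/6)*5) = 2*(925/6) = 925/3 ≈ 308.33)
Q*k + 100 = (925/3)*(-116) + 100 = -107300/3 + 100 = -107000/3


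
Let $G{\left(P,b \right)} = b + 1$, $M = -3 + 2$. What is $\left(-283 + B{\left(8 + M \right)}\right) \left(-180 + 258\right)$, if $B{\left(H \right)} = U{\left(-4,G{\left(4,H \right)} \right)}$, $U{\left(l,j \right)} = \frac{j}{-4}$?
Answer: $-22230$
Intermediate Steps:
$M = -1$
$G{\left(P,b \right)} = 1 + b$
$U{\left(l,j \right)} = - \frac{j}{4}$ ($U{\left(l,j \right)} = j \left(- \frac{1}{4}\right) = - \frac{j}{4}$)
$B{\left(H \right)} = - \frac{1}{4} - \frac{H}{4}$ ($B{\left(H \right)} = - \frac{1 + H}{4} = - \frac{1}{4} - \frac{H}{4}$)
$\left(-283 + B{\left(8 + M \right)}\right) \left(-180 + 258\right) = \left(-283 - \left(\frac{1}{4} + \frac{8 - 1}{4}\right)\right) \left(-180 + 258\right) = \left(-283 - 2\right) 78 = \left(-285\right) 78 = -22230$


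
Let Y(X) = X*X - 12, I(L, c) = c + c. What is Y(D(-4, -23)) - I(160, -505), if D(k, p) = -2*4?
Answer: 1062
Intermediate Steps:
I(L, c) = 2*c
D(k, p) = -8
Y(X) = -12 + X**2 (Y(X) = X**2 - 12 = -12 + X**2)
Y(D(-4, -23)) - I(160, -505) = (-12 + (-8)**2) - 2*(-505) = (-12 + 64) - 1*(-1010) = 52 + 1010 = 1062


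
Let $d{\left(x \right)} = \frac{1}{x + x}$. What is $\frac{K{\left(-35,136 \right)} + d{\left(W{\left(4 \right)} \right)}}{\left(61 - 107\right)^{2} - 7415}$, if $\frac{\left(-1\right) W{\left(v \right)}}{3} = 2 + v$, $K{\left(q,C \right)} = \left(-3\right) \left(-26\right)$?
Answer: $- \frac{401}{27252} \approx -0.014715$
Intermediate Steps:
$K{\left(q,C \right)} = 78$
$W{\left(v \right)} = -6 - 3 v$ ($W{\left(v \right)} = - 3 \left(2 + v\right) = -6 - 3 v$)
$d{\left(x \right)} = \frac{1}{2 x}$
$\frac{K{\left(-35,136 \right)} + d{\left(W{\left(4 \right)} \right)}}{\left(61 - 107\right)^{2} - 7415} = \frac{78 + \frac{1}{2 \left(-6 - 12\right)}}{\left(61 - 107\right)^{2} - 7415} = \frac{78 + \frac{1}{2 \left(-6 - 12\right)}}{\left(-46\right)^{2} - 7415} = \frac{78 + \frac{1}{2 \left(-18\right)}}{2116 - 7415} = \frac{78 + \frac{1}{2} \left(- \frac{1}{18}\right)}{-5299} = \left(78 - \frac{1}{36}\right) \left(- \frac{1}{5299}\right) = \frac{2807}{36} \left(- \frac{1}{5299}\right) = - \frac{401}{27252}$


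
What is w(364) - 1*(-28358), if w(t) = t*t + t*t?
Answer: 293350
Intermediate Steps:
w(t) = 2*t**2 (w(t) = t**2 + t**2 = 2*t**2)
w(364) - 1*(-28358) = 2*364**2 - 1*(-28358) = 2*132496 + 28358 = 264992 + 28358 = 293350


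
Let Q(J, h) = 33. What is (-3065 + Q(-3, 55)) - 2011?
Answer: -5043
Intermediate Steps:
(-3065 + Q(-3, 55)) - 2011 = (-3065 + 33) - 2011 = -3032 - 2011 = -5043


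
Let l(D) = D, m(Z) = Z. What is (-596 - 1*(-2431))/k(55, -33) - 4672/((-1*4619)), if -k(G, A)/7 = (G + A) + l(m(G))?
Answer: -5957657/2489641 ≈ -2.3930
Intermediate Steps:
k(G, A) = -14*G - 7*A (k(G, A) = -7*((G + A) + G) = -7*((A + G) + G) = -7*(A + 2*G) = -14*G - 7*A)
(-596 - 1*(-2431))/k(55, -33) - 4672/((-1*4619)) = (-596 - 1*(-2431))/(-14*55 - 7*(-33)) - 4672/((-1*4619)) = (-596 + 2431)/(-770 + 231) - 4672/(-4619) = 1835/(-539) - 4672*(-1/4619) = 1835*(-1/539) + 4672/4619 = -1835/539 + 4672/4619 = -5957657/2489641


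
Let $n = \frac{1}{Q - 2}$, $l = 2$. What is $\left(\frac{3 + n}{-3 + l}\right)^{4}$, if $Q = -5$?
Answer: $\frac{160000}{2401} \approx 66.639$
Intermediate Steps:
$n = - \frac{1}{7}$ ($n = \frac{1}{-5 - 2} = \frac{1}{-7} = - \frac{1}{7} \approx -0.14286$)
$\left(\frac{3 + n}{-3 + l}\right)^{4} = \left(\frac{3 - \frac{1}{7}}{-3 + 2}\right)^{4} = \left(\frac{20}{7 \left(-1\right)}\right)^{4} = \left(\frac{20}{7} \left(-1\right)\right)^{4} = \left(- \frac{20}{7}\right)^{4} = \frac{160000}{2401}$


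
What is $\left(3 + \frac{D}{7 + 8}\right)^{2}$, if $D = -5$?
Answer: $\frac{64}{9} \approx 7.1111$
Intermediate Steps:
$\left(3 + \frac{D}{7 + 8}\right)^{2} = \left(3 - \frac{5}{7 + 8}\right)^{2} = \left(3 - \frac{5}{15}\right)^{2} = \left(3 - \frac{1}{3}\right)^{2} = \left(\frac{8}{3}\right)^{2} = \frac{64}{9}$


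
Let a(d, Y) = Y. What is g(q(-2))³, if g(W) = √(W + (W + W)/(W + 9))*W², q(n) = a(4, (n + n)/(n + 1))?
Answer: 491520*√195/169 ≈ 40614.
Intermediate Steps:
q(n) = 2*n/(1 + n) (q(n) = (n + n)/(n + 1) = (2*n)/(1 + n) = 2*n/(1 + n))
g(W) = W²*√(W + 2*W/(9 + W)) (g(W) = √(W + (2*W)/(9 + W))*W² = √(W + 2*W/(9 + W))*W² = W²*√(W + 2*W/(9 + W)))
g(q(-2))³ = ((2*(-2)/(1 - 2))²*√((2*(-2)/(1 - 2))*(11 + 2*(-2)/(1 - 2))/(9 + 2*(-2)/(1 - 2))))³ = ((2*(-2)/(-1))²*√((2*(-2)/(-1))*(11 + 2*(-2)/(-1))/(9 + 2*(-2)/(-1))))³ = ((2*(-2)*(-1))²*√((2*(-2)*(-1))*(11 + 2*(-2)*(-1))/(9 + 2*(-2)*(-1))))³ = (4²*√(4*(11 + 4)/(9 + 4)))³ = (16*√(4*15/13))³ = (16*√(4*(1/13)*15))³ = (16*√(60/13))³ = (16*(2*√195/13))³ = (32*√195/13)³ = 491520*√195/169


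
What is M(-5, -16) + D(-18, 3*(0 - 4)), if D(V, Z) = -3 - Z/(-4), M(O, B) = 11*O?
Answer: -61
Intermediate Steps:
D(V, Z) = -3 + Z/4 (D(V, Z) = -3 - Z*(-1)/4 = -3 - (-1)*Z/4 = -3 + Z/4)
M(-5, -16) + D(-18, 3*(0 - 4)) = 11*(-5) + (-3 + (3*(0 - 4))/4) = -55 + (-3 + (3*(-4))/4) = -55 + (-3 + (¼)*(-12)) = -55 + (-3 - 3) = -55 - 6 = -61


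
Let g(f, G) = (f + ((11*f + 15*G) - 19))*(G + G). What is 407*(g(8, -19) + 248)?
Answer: 3317864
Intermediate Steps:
g(f, G) = 2*G*(-19 + 12*f + 15*G) (g(f, G) = (f + (-19 + 11*f + 15*G))*(2*G) = (-19 + 12*f + 15*G)*(2*G) = 2*G*(-19 + 12*f + 15*G))
407*(g(8, -19) + 248) = 407*(2*(-19)*(-19 + 12*8 + 15*(-19)) + 248) = 407*(2*(-19)*(-19 + 96 - 285) + 248) = 407*(2*(-19)*(-208) + 248) = 407*(7904 + 248) = 407*8152 = 3317864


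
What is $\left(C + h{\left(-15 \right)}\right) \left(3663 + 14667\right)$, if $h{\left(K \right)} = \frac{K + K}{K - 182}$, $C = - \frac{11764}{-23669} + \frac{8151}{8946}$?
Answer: $\frac{66284476070735}{2317408121} \approx 28603.0$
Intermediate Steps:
$C = \frac{99388921}{70580958}$ ($C = \left(-11764\right) \left(- \frac{1}{23669}\right) + 8151 \cdot \frac{1}{8946} = \frac{11764}{23669} + \frac{2717}{2982} = \frac{99388921}{70580958} \approx 1.4082$)
$h{\left(K \right)} = \frac{2 K}{-182 + K}$
$\left(C + h{\left(-15 \right)}\right) \left(3663 + 14667\right) = \left(\frac{99388921}{70580958} + 2 \left(-15\right) \frac{1}{-182 - 15}\right) \left(3663 + 14667\right) = \left(\frac{99388921}{70580958} + 2 \left(-15\right) \frac{1}{-197}\right) 18330 = \left(\frac{99388921}{70580958} + 2 \left(-15\right) \left(- \frac{1}{197}\right)\right) 18330 = \left(\frac{99388921}{70580958} + \frac{30}{197}\right) 18330 = \frac{21697046177}{13904448726} \cdot 18330 = \frac{66284476070735}{2317408121}$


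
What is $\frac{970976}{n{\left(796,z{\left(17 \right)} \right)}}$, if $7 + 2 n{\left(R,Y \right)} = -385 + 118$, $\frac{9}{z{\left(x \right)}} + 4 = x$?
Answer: $- \frac{970976}{137} \approx -7087.4$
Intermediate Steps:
$z{\left(x \right)} = \frac{9}{-4 + x}$
$n{\left(R,Y \right)} = -137$ ($n{\left(R,Y \right)} = - \frac{7}{2} + \frac{-385 + 118}{2} = - \frac{7}{2} + \frac{1}{2} \left(-267\right) = - \frac{7}{2} - \frac{267}{2} = -137$)
$\frac{970976}{n{\left(796,z{\left(17 \right)} \right)}} = \frac{970976}{-137} = 970976 \left(- \frac{1}{137}\right) = - \frac{970976}{137}$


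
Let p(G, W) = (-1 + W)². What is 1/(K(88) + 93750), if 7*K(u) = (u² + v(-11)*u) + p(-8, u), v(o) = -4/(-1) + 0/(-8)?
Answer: 7/671915 ≈ 1.0418e-5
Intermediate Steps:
v(o) = 4 (v(o) = -4*(-1) + 0*(-⅛) = 4 + 0 = 4)
K(u) = u²/7 + (-1 + u)²/7 + 4*u/7 (K(u) = ((u² + 4*u) + (-1 + u)²)/7 = (u² + (-1 + u)² + 4*u)/7 = u²/7 + (-1 + u)²/7 + 4*u/7)
1/(K(88) + 93750) = 1/((⅐ + (2/7)*88 + (2/7)*88²) + 93750) = 1/((⅐ + 176/7 + (2/7)*7744) + 93750) = 1/((⅐ + 176/7 + 15488/7) + 93750) = 1/(15665/7 + 93750) = 1/(671915/7) = 7/671915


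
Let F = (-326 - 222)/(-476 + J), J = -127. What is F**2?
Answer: 300304/363609 ≈ 0.82590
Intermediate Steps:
F = 548/603 (F = (-326 - 222)/(-476 - 127) = -548/(-603) = -548*(-1/603) = 548/603 ≈ 0.90879)
F**2 = (548/603)**2 = 300304/363609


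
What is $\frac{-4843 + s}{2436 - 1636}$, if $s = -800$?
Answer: $- \frac{5643}{800} \approx -7.0537$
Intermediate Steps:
$\frac{-4843 + s}{2436 - 1636} = \frac{-4843 - 800}{2436 - 1636} = - \frac{5643}{800}$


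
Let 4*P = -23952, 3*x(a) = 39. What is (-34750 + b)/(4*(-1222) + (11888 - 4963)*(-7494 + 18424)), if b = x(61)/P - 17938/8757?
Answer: -607430119195/1322902323207864 ≈ -0.00045916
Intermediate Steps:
x(a) = 13 (x(a) = (⅓)*39 = 13)
P = -5988 (P = (¼)*(-23952) = -5988)
b = -35842195/17478972 (b = 13/(-5988) - 17938/8757 = 13*(-1/5988) - 17938*1/8757 = -13/5988 - 17938/8757 = -35842195/17478972 ≈ -2.0506)
(-34750 + b)/(4*(-1222) + (11888 - 4963)*(-7494 + 18424)) = (-34750 - 35842195/17478972)/(4*(-1222) + (11888 - 4963)*(-7494 + 18424)) = -607430119195/(17478972*(-4888 + 6925*10930)) = -607430119195/(17478972*(-4888 + 75690250)) = -607430119195/17478972/75685362 = -607430119195/17478972*1/75685362 = -607430119195/1322902323207864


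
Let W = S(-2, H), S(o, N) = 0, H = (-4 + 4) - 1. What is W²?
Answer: 0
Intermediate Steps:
H = -1 (H = 0 - 1 = -1)
W = 0
W² = 0² = 0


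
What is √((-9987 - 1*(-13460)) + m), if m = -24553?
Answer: 2*I*√5270 ≈ 145.19*I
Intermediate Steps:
√((-9987 - 1*(-13460)) + m) = √((-9987 - 1*(-13460)) - 24553) = √((-9987 + 13460) - 24553) = √(3473 - 24553) = √(-21080) = 2*I*√5270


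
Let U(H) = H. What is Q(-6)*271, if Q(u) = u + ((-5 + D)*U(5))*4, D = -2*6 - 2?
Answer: -104606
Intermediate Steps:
D = -14 (D = -12 - 2 = -14)
Q(u) = -380 + u (Q(u) = u + ((-5 - 14)*5)*4 = u - 19*5*4 = u - 95*4 = u - 380 = -380 + u)
Q(-6)*271 = (-380 - 6)*271 = -386*271 = -104606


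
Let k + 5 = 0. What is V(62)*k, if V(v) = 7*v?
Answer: -2170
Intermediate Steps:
k = -5 (k = -5 + 0 = -5)
V(62)*k = (7*62)*(-5) = 434*(-5) = -2170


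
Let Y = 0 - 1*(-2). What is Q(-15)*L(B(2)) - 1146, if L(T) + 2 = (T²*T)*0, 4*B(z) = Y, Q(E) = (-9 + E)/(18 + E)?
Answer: -1130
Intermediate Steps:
Q(E) = (-9 + E)/(18 + E)
Y = 2 (Y = 0 + 2 = 2)
B(z) = ½ (B(z) = (¼)*2 = ½)
L(T) = -2 (L(T) = -2 + (T²*T)*0 = -2 + T³*0 = -2 + 0 = -2)
Q(-15)*L(B(2)) - 1146 = ((-9 - 15)/(18 - 15))*(-2) - 1146 = (-24/3)*(-2) - 1146 = ((⅓)*(-24))*(-2) - 1146 = -8*(-2) - 1146 = 16 - 1146 = -1130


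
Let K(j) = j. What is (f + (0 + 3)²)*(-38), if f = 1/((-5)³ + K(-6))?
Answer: -44764/131 ≈ -341.71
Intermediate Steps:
f = -1/131 (f = 1/((-5)³ - 6) = 1/(-125 - 6) = 1/(-131) = -1/131 ≈ -0.0076336)
(f + (0 + 3)²)*(-38) = (-1/131 + (0 + 3)²)*(-38) = (-1/131 + 3²)*(-38) = (-1/131 + 9)*(-38) = (1178/131)*(-38) = -44764/131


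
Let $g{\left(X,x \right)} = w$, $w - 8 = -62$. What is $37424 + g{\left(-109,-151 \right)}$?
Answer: $37370$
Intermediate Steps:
$w = -54$ ($w = 8 - 62 = -54$)
$g{\left(X,x \right)} = -54$
$37424 + g{\left(-109,-151 \right)} = 37424 - 54 = 37370$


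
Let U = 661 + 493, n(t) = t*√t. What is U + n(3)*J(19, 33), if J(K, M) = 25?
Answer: 1154 + 75*√3 ≈ 1283.9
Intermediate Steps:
n(t) = t^(3/2)
U = 1154
U + n(3)*J(19, 33) = 1154 + 3^(3/2)*25 = 1154 + (3*√3)*25 = 1154 + 75*√3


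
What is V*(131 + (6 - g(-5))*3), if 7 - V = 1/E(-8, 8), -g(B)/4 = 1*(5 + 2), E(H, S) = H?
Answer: 13281/8 ≈ 1660.1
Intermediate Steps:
g(B) = -28 (g(B) = -4*(5 + 2) = -4*7 = -28)
V = 57/8 (V = 7 - 1/(-8) = 7 - 1*(-⅛) = 7 + ⅛ = 57/8 ≈ 7.1250)
V*(131 + (6 - g(-5))*3) = 57*(131 + (6 - 1*(-28))*3)/8 = 57*(131 + (6 + 28)*3)/8 = 57*(131 + 34*3)/8 = 57*(131 + 102)/8 = (57/8)*233 = 13281/8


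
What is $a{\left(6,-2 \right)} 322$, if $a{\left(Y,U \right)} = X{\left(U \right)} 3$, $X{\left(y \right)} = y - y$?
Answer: $0$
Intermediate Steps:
$X{\left(y \right)} = 0$
$a{\left(Y,U \right)} = 0$ ($a{\left(Y,U \right)} = 0 \cdot 3 = 0$)
$a{\left(6,-2 \right)} 322 = 0 \cdot 322 = 0$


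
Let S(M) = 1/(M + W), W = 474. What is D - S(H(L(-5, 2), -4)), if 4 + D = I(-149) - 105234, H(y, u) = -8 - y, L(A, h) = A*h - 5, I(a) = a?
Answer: -50691148/481 ≈ -1.0539e+5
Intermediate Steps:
L(A, h) = -5 + A*h
S(M) = 1/(474 + M) (S(M) = 1/(M + 474) = 1/(474 + M))
D = -105387 (D = -4 + (-149 - 105234) = -4 - 105383 = -105387)
D - S(H(L(-5, 2), -4)) = -105387 - 1/(474 + (-8 - (-5 - 5*2))) = -105387 - 1/(474 + (-8 - (-5 - 10))) = -105387 - 1/(474 + (-8 - 1*(-15))) = -105387 - 1/(474 + (-8 + 15)) = -105387 - 1/(474 + 7) = -105387 - 1/481 = -50691148/481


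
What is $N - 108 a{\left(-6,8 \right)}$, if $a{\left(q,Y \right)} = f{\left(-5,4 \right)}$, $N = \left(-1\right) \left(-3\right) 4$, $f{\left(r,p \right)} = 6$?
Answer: $-636$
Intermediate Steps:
$N = 12$ ($N = 3 \cdot 4 = 12$)
$a{\left(q,Y \right)} = 6$
$N - 108 a{\left(-6,8 \right)} = 12 - 648 = -636$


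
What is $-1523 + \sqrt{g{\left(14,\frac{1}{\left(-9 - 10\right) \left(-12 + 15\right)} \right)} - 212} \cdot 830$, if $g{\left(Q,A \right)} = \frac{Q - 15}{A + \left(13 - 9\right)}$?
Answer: $-1523 + \frac{830 i \sqrt{10937087}}{227} \approx -1523.0 + 12092.0 i$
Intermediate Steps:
$g{\left(Q,A \right)} = \frac{-15 + Q}{4 + A}$ ($g{\left(Q,A \right)} = \frac{-15 + Q}{A + \left(13 - 9\right)} = \frac{-15 + Q}{A + 4} = \frac{-15 + Q}{4 + A}$)
$-1523 + \sqrt{g{\left(14,\frac{1}{\left(-9 - 10\right) \left(-12 + 15\right)} \right)} - 212} \cdot 830 = -1523 + \sqrt{\frac{-15 + 14}{4 + \frac{1}{\left(-9 - 10\right) \left(-12 + 15\right)}} - 212} \cdot 830 = -1523 + \sqrt{\frac{1}{4 + \frac{1}{\left(-19\right) 3}} \left(-1\right) - 212} \cdot 830 = -1523 + \sqrt{\frac{1}{4 + \frac{1}{-57}} \left(-1\right) - 212} \cdot 830 = -1523 + \sqrt{\frac{1}{4 - \frac{1}{57}} \left(-1\right) - 212} \cdot 830 = -1523 + \sqrt{\frac{1}{\frac{227}{57}} \left(-1\right) - 212} \cdot 830 = -1523 + \sqrt{\frac{57}{227} \left(-1\right) - 212} \cdot 830 = -1523 + \sqrt{- \frac{57}{227} - 212} \cdot 830 = -1523 + \sqrt{- \frac{48181}{227}} \cdot 830 = -1523 + \frac{i \sqrt{10937087}}{227} \cdot 830 = -1523 + \frac{830 i \sqrt{10937087}}{227}$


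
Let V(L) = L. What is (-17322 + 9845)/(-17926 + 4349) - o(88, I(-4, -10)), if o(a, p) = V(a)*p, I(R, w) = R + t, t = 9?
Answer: -5966403/13577 ≈ -439.45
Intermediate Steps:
I(R, w) = 9 + R (I(R, w) = R + 9 = 9 + R)
o(a, p) = a*p
(-17322 + 9845)/(-17926 + 4349) - o(88, I(-4, -10)) = (-17322 + 9845)/(-17926 + 4349) - 88*(9 - 4) = -7477/(-13577) - 88*5 = -7477*(-1/13577) - 1*440 = 7477/13577 - 440 = -5966403/13577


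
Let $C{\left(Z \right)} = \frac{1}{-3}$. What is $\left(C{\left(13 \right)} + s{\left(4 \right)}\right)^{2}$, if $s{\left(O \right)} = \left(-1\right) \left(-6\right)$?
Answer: $\frac{289}{9} \approx 32.111$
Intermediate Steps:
$C{\left(Z \right)} = - \frac{1}{3}$
$s{\left(O \right)} = 6$
$\left(C{\left(13 \right)} + s{\left(4 \right)}\right)^{2} = \left(- \frac{1}{3} + 6\right)^{2} = \left(\frac{17}{3}\right)^{2} = \frac{289}{9}$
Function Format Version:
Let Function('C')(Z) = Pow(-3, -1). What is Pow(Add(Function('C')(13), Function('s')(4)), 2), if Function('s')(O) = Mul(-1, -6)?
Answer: Rational(289, 9) ≈ 32.111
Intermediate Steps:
Function('C')(Z) = Rational(-1, 3)
Function('s')(O) = 6
Pow(Add(Function('C')(13), Function('s')(4)), 2) = Pow(Add(Rational(-1, 3), 6), 2) = Pow(Rational(17, 3), 2) = Rational(289, 9)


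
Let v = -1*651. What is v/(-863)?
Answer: 651/863 ≈ 0.75434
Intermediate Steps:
v = -651
v/(-863) = -651/(-863) = -651*(-1/863) = 651/863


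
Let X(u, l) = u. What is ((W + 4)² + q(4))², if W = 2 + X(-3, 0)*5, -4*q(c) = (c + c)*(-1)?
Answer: 6889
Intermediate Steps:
q(c) = c/2 (q(c) = -(c + c)*(-1)/4 = -2*c*(-1)/4 = -(-1)*c/2 = c/2)
W = -13 (W = 2 - 3*5 = 2 - 15 = -13)
((W + 4)² + q(4))² = ((-13 + 4)² + (½)*4)² = ((-9)² + 2)² = (81 + 2)² = 83² = 6889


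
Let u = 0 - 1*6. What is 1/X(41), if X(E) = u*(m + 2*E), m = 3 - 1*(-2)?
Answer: -1/522 ≈ -0.0019157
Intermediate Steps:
u = -6 (u = 0 - 6 = -6)
m = 5 (m = 3 + 2 = 5)
X(E) = -30 - 12*E (X(E) = -6*(5 + 2*E) = -30 - 12*E)
1/X(41) = 1/(-30 - 12*41) = 1/(-30 - 492) = 1/(-522) = -1/522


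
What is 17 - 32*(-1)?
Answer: 49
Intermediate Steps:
17 - 32*(-1) = 17 + 32 = 49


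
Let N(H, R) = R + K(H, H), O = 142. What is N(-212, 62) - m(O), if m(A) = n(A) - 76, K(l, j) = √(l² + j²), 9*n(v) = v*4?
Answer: 674/9 + 212*√2 ≈ 374.70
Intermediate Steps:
n(v) = 4*v/9 (n(v) = (v*4)/9 = (4*v)/9 = 4*v/9)
K(l, j) = √(j² + l²)
m(A) = -76 + 4*A/9 (m(A) = 4*A/9 - 76 = -76 + 4*A/9)
N(H, R) = R + √2*√(H²) (N(H, R) = R + √(H² + H²) = R + √(2*H²) = R + √2*√(H²))
N(-212, 62) - m(O) = (62 + √2*√((-212)²)) - (-76 + (4/9)*142) = (62 + √2*√44944) - (-76 + 568/9) = (62 + √2*212) - 1*(-116/9) = (62 + 212*√2) + 116/9 = 674/9 + 212*√2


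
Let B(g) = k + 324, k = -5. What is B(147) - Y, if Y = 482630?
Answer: -482311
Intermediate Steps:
B(g) = 319 (B(g) = -5 + 324 = 319)
B(147) - Y = 319 - 1*482630 = 319 - 482630 = -482311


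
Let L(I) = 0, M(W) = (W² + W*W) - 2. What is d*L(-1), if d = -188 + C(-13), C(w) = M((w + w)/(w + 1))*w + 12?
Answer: 0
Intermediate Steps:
M(W) = -2 + 2*W² (M(W) = (W² + W²) - 2 = 2*W² - 2 = -2 + 2*W²)
C(w) = 12 + w*(-2 + 8*w²/(1 + w)²) (C(w) = (-2 + 2*((w + w)/(w + 1))²)*w + 12 = (-2 + 2*((2*w)/(1 + w))²)*w + 12 = (-2 + 2*(2*w/(1 + w))²)*w + 12 = (-2 + 2*(4*w²/(1 + w)²))*w + 12 = (-2 + 8*w²/(1 + w)²)*w + 12 = w*(-2 + 8*w²/(1 + w)²) + 12 = 12 + w*(-2 + 8*w²/(1 + w)²))
d = -4897/18 (d = -188 + 2*(6 + 3*(-13)³ + 4*(-13)² + 11*(-13))/(1 + (-13)² + 2*(-13)) = -188 + 2*(6 + 3*(-2197) + 4*169 - 143)/(1 + 169 - 26) = -188 + 2*(6 - 6591 + 676 - 143)/144 = -188 + 2*(1/144)*(-6052) = -188 - 1513/18 = -4897/18 ≈ -272.06)
d*L(-1) = -4897/18*0 = 0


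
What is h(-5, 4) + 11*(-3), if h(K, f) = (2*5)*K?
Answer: -83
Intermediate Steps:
h(K, f) = 10*K
h(-5, 4) + 11*(-3) = 10*(-5) + 11*(-3) = -50 - 33 = -83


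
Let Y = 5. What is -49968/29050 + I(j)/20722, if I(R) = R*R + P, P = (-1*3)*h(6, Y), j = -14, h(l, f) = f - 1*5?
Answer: -257435774/150493525 ≈ -1.7106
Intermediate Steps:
h(l, f) = -5 + f (h(l, f) = f - 5 = -5 + f)
P = 0 (P = (-1*3)*(-5 + 5) = -3*0 = 0)
I(R) = R² (I(R) = R*R + 0 = R² + 0 = R²)
-49968/29050 + I(j)/20722 = -49968/29050 + (-14)²/20722 = -49968*1/29050 + 196*(1/20722) = -24984/14525 + 98/10361 = -257435774/150493525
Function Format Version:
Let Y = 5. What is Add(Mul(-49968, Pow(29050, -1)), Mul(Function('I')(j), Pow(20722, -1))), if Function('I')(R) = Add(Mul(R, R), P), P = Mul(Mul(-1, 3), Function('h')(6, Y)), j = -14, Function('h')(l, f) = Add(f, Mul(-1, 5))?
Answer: Rational(-257435774, 150493525) ≈ -1.7106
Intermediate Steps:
Function('h')(l, f) = Add(-5, f) (Function('h')(l, f) = Add(f, -5) = Add(-5, f))
P = 0 (P = Mul(Mul(-1, 3), Add(-5, 5)) = Mul(-3, 0) = 0)
Function('I')(R) = Pow(R, 2) (Function('I')(R) = Add(Mul(R, R), 0) = Add(Pow(R, 2), 0) = Pow(R, 2))
Add(Mul(-49968, Pow(29050, -1)), Mul(Function('I')(j), Pow(20722, -1))) = Add(Mul(-49968, Pow(29050, -1)), Mul(Pow(-14, 2), Pow(20722, -1))) = Add(Mul(-49968, Rational(1, 29050)), Mul(196, Rational(1, 20722))) = Add(Rational(-24984, 14525), Rational(98, 10361)) = Rational(-257435774, 150493525)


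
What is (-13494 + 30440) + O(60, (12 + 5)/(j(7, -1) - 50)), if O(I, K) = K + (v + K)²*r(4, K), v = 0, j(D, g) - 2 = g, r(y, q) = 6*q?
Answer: 1993609659/117649 ≈ 16945.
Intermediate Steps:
j(D, g) = 2 + g
O(I, K) = K + 6*K³ (O(I, K) = K + (0 + K)²*(6*K) = K + K²*(6*K) = K + 6*K³)
(-13494 + 30440) + O(60, (12 + 5)/(j(7, -1) - 50)) = (-13494 + 30440) + ((12 + 5)/((2 - 1) - 50) + 6*((12 + 5)/((2 - 1) - 50))³) = 16946 + (17/(1 - 50) + 6*(17/(1 - 50))³) = 16946 + (17/(-49) + 6*(17/(-49))³) = 16946 + (17*(-1/49) + 6*(17*(-1/49))³) = 16946 + (-17/49 + 6*(-17/49)³) = 16946 + (-17/49 + 6*(-4913/117649)) = 16946 + (-17/49 - 29478/117649) = 16946 - 70295/117649 = 1993609659/117649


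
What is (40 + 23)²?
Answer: 3969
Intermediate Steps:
(40 + 23)² = 63² = 3969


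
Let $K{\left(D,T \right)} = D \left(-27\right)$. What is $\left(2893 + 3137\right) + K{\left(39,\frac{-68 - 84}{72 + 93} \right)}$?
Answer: $4977$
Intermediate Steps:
$K{\left(D,T \right)} = - 27 D$
$\left(2893 + 3137\right) + K{\left(39,\frac{-68 - 84}{72 + 93} \right)} = \left(2893 + 3137\right) - 1053 = 6030 - 1053 = 4977$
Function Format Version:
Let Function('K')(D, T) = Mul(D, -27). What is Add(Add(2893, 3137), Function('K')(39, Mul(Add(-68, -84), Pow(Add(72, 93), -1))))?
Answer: 4977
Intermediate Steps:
Function('K')(D, T) = Mul(-27, D)
Add(Add(2893, 3137), Function('K')(39, Mul(Add(-68, -84), Pow(Add(72, 93), -1)))) = Add(Add(2893, 3137), Mul(-27, 39)) = Add(6030, -1053) = 4977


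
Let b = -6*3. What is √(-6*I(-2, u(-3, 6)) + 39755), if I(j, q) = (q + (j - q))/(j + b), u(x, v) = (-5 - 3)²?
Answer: 2*√248465/5 ≈ 199.39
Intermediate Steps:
u(x, v) = 64 (u(x, v) = (-8)² = 64)
b = -18
I(j, q) = j/(-18 + j) (I(j, q) = (q + (j - q))/(j - 18) = j/(-18 + j))
√(-6*I(-2, u(-3, 6)) + 39755) = √(-(-12)/(-18 - 2) + 39755) = √(-(-12)/(-20) + 39755) = √(-(-12)*(-1)/20 + 39755) = √(-6*⅒ + 39755) = √(-⅗ + 39755) = √(198772/5) = 2*√248465/5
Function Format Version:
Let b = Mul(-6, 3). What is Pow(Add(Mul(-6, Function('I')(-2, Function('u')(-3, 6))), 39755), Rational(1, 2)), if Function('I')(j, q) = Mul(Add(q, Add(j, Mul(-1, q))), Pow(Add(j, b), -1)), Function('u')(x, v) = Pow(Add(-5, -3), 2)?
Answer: Mul(Rational(2, 5), Pow(248465, Rational(1, 2))) ≈ 199.39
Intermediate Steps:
Function('u')(x, v) = 64 (Function('u')(x, v) = Pow(-8, 2) = 64)
b = -18
Function('I')(j, q) = Mul(j, Pow(Add(-18, j), -1)) (Function('I')(j, q) = Mul(Add(q, Add(j, Mul(-1, q))), Pow(Add(j, -18), -1)) = Mul(j, Pow(Add(-18, j), -1)))
Pow(Add(Mul(-6, Function('I')(-2, Function('u')(-3, 6))), 39755), Rational(1, 2)) = Pow(Add(Mul(-6, Mul(-2, Pow(Add(-18, -2), -1))), 39755), Rational(1, 2)) = Pow(Add(Mul(-6, Mul(-2, Pow(-20, -1))), 39755), Rational(1, 2)) = Pow(Add(Mul(-6, Mul(-2, Rational(-1, 20))), 39755), Rational(1, 2)) = Pow(Add(Mul(-6, Rational(1, 10)), 39755), Rational(1, 2)) = Pow(Add(Rational(-3, 5), 39755), Rational(1, 2)) = Pow(Rational(198772, 5), Rational(1, 2)) = Mul(Rational(2, 5), Pow(248465, Rational(1, 2)))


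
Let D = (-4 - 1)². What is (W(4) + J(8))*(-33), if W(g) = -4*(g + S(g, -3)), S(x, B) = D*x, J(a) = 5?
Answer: 13563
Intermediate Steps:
D = 25 (D = (-5)² = 25)
S(x, B) = 25*x
W(g) = -104*g (W(g) = -4*(g + 25*g) = -104*g)
(W(4) + J(8))*(-33) = (-104*4 + 5)*(-33) = (-416 + 5)*(-33) = -411*(-33) = 13563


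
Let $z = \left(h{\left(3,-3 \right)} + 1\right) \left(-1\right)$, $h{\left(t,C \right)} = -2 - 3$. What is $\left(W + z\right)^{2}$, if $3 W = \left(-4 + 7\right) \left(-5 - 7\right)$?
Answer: $64$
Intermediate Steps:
$h{\left(t,C \right)} = -5$ ($h{\left(t,C \right)} = -2 - 3 = -5$)
$W = -12$ ($W = \frac{\left(-4 + 7\right) \left(-5 - 7\right)}{3} = \frac{3 \left(-12\right)}{3} = \frac{1}{3} \left(-36\right) = -12$)
$z = 4$ ($z = \left(-5 + 1\right) \left(-1\right) = \left(-4\right) \left(-1\right) = 4$)
$\left(W + z\right)^{2} = \left(-12 + 4\right)^{2} = \left(-8\right)^{2} = 64$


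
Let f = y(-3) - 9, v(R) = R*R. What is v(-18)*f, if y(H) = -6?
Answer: -4860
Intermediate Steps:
v(R) = R**2
f = -15 (f = -6 - 9 = -15)
v(-18)*f = (-18)**2*(-15) = 324*(-15) = -4860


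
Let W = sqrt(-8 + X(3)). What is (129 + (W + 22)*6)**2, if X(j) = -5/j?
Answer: 67773 + 1044*I*sqrt(87) ≈ 67773.0 + 9737.8*I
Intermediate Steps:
W = I*sqrt(87)/3 (W = sqrt(-8 - 5/3) = sqrt(-29/3) = I*sqrt(87)/3 ≈ 3.1091*I)
(129 + (W + 22)*6)**2 = (129 + (I*sqrt(87)/3 + 22)*6)**2 = (129 + (22 + I*sqrt(87)/3)*6)**2 = (129 + (132 + 2*I*sqrt(87)))**2 = (261 + 2*I*sqrt(87))**2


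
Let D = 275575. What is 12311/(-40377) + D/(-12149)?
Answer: -11276458114/490540173 ≈ -22.988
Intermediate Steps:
12311/(-40377) + D/(-12149) = 12311/(-40377) + 275575/(-12149) = 12311*(-1/40377) + 275575*(-1/12149) = -12311/40377 - 275575/12149 = -11276458114/490540173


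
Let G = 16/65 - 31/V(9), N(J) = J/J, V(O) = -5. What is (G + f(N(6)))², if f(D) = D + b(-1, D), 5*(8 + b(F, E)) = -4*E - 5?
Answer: 23409/4225 ≈ 5.5406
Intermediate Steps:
b(F, E) = -9 - 4*E/5 (b(F, E) = -8 + (-4*E - 5)/5 = -8 + (-5 - 4*E)/5 = -8 + (-1 - 4*E/5) = -9 - 4*E/5)
N(J) = 1
G = 419/65 (G = 16/65 - 31/(-5) = 16*(1/65) - 31*(-⅕) = 16/65 + 31/5 = 419/65 ≈ 6.4462)
f(D) = -9 + D/5 (f(D) = D + (-9 - 4*D/5) = -9 + D/5)
(G + f(N(6)))² = (419/65 + (-9 + (⅕)*1))² = (419/65 + (-9 + ⅕))² = (419/65 - 44/5)² = (-153/65)² = 23409/4225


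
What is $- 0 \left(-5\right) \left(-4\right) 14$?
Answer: $0$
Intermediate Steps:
$- 0 \left(-5\right) \left(-4\right) 14 = - 0 \left(-4\right) 14 = \left(-1\right) 0 \cdot 14 = 0 \cdot 14 = 0$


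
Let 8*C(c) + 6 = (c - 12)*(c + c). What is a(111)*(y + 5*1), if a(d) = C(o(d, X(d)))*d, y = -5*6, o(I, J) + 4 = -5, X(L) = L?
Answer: -258075/2 ≈ -1.2904e+5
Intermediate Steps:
o(I, J) = -9 (o(I, J) = -4 - 5 = -9)
C(c) = -¾ + c*(-12 + c)/4 (C(c) = -¾ + ((c - 12)*(c + c))/8 = -¾ + ((-12 + c)*(2*c))/8 = -¾ + (2*c*(-12 + c))/8 = -¾ + c*(-12 + c)/4)
y = -30
a(d) = 93*d/2 (a(d) = (-¾ - 3*(-9) + (¼)*(-9)²)*d = (-¾ + 27 + (¼)*81)*d = (-¾ + 27 + 81/4)*d = 93*d/2)
a(111)*(y + 5*1) = ((93/2)*111)*(-30 + 5*1) = 10323*(-30 + 5)/2 = (10323/2)*(-25) = -258075/2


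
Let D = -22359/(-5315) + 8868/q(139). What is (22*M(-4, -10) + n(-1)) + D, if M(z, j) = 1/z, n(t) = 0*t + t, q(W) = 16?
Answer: 11734601/21260 ≈ 551.96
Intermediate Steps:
n(t) = t (n(t) = 0 + t = t)
D = 11872791/21260 (D = -22359/(-5315) + 8868/16 = -22359*(-1/5315) + 8868*(1/16) = 22359/5315 + 2217/4 = 11872791/21260 ≈ 558.46)
(22*M(-4, -10) + n(-1)) + D = (22/(-4) - 1) + 11872791/21260 = (22*(-¼) - 1) + 11872791/21260 = (-11/2 - 1) + 11872791/21260 = -13/2 + 11872791/21260 = 11734601/21260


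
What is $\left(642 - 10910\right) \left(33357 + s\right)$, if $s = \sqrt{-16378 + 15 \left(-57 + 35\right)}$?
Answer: $-342509676 - 20536 i \sqrt{4177} \approx -3.4251 \cdot 10^{8} - 1.3272 \cdot 10^{6} i$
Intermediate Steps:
$s = 2 i \sqrt{4177}$ ($s = \sqrt{-16378 + 15 \left(-22\right)} = \sqrt{-16378 - 330} = \sqrt{-16708} = 2 i \sqrt{4177} \approx 129.26 i$)
$\left(642 - 10910\right) \left(33357 + s\right) = \left(642 - 10910\right) \left(33357 + 2 i \sqrt{4177}\right) = - 10268 \left(33357 + 2 i \sqrt{4177}\right) = -342509676 - 20536 i \sqrt{4177}$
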